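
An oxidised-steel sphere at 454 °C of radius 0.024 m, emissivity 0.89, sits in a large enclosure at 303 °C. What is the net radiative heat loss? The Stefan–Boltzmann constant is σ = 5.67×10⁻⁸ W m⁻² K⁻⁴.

A = 4πr² = 4π × (0.024)² = 7.24×10^-3 m².
Convert: 454 °C = 727 K; 303 °C = 576 K.
Q = εσA(T⁴ − T_s⁴). T⁴ − T_s⁴ = (727)⁴ − (576)⁴ = 2.79×10^11 − 1.10×10^11 = 1.69×10^11 K⁴.
Q = 0.89 × 5.67×10⁻⁸ × 7.24×10^-3 × 1.69×10^11 = 61.8 W.

Q ≈ 61.8 W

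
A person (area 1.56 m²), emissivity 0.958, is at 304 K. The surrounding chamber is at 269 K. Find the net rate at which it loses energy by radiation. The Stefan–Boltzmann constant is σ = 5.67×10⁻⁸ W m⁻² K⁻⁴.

Q = εσA(T⁴ − T_s⁴). T⁴ − T_s⁴ = (304)⁴ − (269)⁴ = 8.54×10^9 − 5.24×10^9 = 3.30×10^9 K⁴.
Q = 0.958 × 5.67×10⁻⁸ × 1.56 × 3.30×10^9 = 280 W.

Q ≈ 280 W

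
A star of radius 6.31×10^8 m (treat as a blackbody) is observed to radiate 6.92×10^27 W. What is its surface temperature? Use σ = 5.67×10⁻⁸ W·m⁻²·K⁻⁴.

A = 4πr² = 4π × (6.31×10^8)² = 5.00×10^18 m².
From P = σAT⁴, T = (P / σA)^(1/4) = (6.92×10^27 / (5.67×10⁻⁸ × 5.00×10^18))^(1/4).
T = (2.44×10^16)^(1/4) = 12500 K.

T ≈ 12500 K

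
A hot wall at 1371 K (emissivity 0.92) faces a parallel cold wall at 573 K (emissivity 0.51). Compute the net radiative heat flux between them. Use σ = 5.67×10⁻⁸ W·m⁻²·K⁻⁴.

q ≈ 94800 W/m²

For two large parallel gray plates, q = σ(T₁⁴ − T₂⁴) / (1/ε₁ + 1/ε₂ − 1).
1/ε₁ + 1/ε₂ − 1 = 1/0.92 + 1/0.51 − 1 = 2.048.
T₁⁴ − T₂⁴ = 3.53×10^12 − 1.08×10^11 = 3.43×10^12 K⁴.
q = 5.67×10⁻⁸ × 3.43×10^12 / 2.048 = 94800 W/m².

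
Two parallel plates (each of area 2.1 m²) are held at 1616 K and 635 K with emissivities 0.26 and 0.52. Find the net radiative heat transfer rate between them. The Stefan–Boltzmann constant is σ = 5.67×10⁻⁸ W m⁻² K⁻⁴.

Q ≈ 1.66×10^5 W

For two large parallel gray plates, q = σ(T₁⁴ − T₂⁴) / (1/ε₁ + 1/ε₂ − 1).
1/ε₁ + 1/ε₂ − 1 = 1/0.26 + 1/0.52 − 1 = 4.769.
T₁⁴ − T₂⁴ = 6.82×10^12 − 1.63×10^11 = 6.66×10^12 K⁴.
q = 5.67×10⁻⁸ × 6.66×10^12 / 4.769 = 79100 W/m².
Q = q·A = 79100 × 2.1 = 1.66×10^5 W.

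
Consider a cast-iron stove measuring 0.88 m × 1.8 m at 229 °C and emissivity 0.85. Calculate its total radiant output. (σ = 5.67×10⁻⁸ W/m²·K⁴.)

A = 0.88 × 1.8 = 1.58 m².
229 °C = 502 K.
P = εσAT⁴ = 0.85 × 5.67×10⁻⁸ × 1.58 × (502)⁴ = 0.85 × 5.67×10⁻⁸ × 1.58 × 6.35×10^10.
P = 4850 W.

P ≈ 4850 W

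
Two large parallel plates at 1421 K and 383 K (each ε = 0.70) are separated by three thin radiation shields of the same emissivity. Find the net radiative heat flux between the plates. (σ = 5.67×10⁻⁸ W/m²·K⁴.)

Each of the 4 gaps contributes resistance (2/ε − 1) = 2/0.70 − 1 = 1.857; total = 7.429.
q = σ(T₁⁴ − T₂⁴) / 7.429 = 5.67×10⁻⁸ × 4.06×10^12 / 7.429 = 31000 W/m².

q ≈ 31000 W/m²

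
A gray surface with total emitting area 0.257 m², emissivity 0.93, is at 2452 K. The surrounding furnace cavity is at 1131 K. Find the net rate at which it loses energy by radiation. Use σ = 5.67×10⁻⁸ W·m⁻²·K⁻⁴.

Q ≈ 4.68×10^5 W

Q = εσA(T⁴ − T_s⁴). T⁴ − T_s⁴ = (2452)⁴ − (1131)⁴ = 3.61×10^13 − 1.64×10^12 = 3.45×10^13 K⁴.
Q = 0.93 × 5.67×10⁻⁸ × 0.257 × 3.45×10^13 = 4.68×10^5 W.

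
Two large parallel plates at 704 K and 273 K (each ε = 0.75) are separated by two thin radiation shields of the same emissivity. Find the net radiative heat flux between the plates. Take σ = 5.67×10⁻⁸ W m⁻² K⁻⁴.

Each of the 3 gaps contributes resistance (2/ε − 1) = 2/0.75 − 1 = 1.667; total = 5.000.
q = σ(T₁⁴ − T₂⁴) / 5.000 = 5.67×10⁻⁸ × 2.40×10^11 / 5.000 = 2720 W/m².

q ≈ 2720 W/m²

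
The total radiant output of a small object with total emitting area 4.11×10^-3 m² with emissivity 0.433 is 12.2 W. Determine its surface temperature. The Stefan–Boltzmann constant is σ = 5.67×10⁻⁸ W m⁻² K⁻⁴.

From P = εσAT⁴, T = (P / εσA)^(1/4) = (12.2 / (0.433 × 5.67×10⁻⁸ × 4.11×10^-3))^(1/4).
T = (1.21×10^11)^(1/4) = 590 K.

T ≈ 590 K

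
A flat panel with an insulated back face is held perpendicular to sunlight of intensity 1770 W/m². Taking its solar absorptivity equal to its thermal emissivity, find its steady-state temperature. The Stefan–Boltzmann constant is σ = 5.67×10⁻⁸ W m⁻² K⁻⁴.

T ≈ 420 K

Absorbed flux αS = emitted flux εσT⁴ (one radiating face); with α = ε, T = (S/σ)^(1/4).
T = (1770 / 5.67×10⁻⁸)^(1/4) = (3.12×10^10)^(1/4).
T = 420 K.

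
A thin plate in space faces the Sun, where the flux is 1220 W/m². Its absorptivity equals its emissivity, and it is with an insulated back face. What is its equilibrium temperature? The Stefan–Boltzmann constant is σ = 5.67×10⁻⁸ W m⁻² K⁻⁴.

T ≈ 383 K

Absorbed flux αS = emitted flux εσT⁴ (one radiating face); with α = ε, T = (S/σ)^(1/4).
T = (1220 / 5.67×10⁻⁸)^(1/4) = (2.15×10^10)^(1/4).
T = 383 K.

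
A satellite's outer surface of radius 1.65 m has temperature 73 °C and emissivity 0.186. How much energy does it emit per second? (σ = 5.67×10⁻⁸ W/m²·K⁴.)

A = 4πr² = 4π × (1.65)² = 34.2 m².
73 °C = 346 K.
Stefan–Boltzmann: P = εσAT⁴ = 0.186 × 5.67×10⁻⁸ × 34.2 × (346)⁴ = 0.186 × 5.67×10⁻⁸ × 34.2 × 1.43×10^10.
P = 5170 W.

P ≈ 5170 W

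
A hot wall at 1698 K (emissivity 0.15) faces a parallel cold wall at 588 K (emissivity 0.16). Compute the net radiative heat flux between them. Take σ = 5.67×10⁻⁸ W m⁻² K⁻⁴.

For two large parallel gray plates, q = σ(T₁⁴ − T₂⁴) / (1/ε₁ + 1/ε₂ − 1).
1/ε₁ + 1/ε₂ − 1 = 1/0.15 + 1/0.16 − 1 = 11.92.
T₁⁴ − T₂⁴ = 8.31×10^12 − 1.20×10^11 = 8.19×10^12 K⁴.
q = 5.67×10⁻⁸ × 8.19×10^12 / 11.92 = 39000 W/m².

q ≈ 39000 W/m²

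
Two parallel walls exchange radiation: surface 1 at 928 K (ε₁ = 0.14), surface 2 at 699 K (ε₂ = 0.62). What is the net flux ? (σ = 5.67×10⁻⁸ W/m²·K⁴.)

For two large parallel gray plates, q = σ(T₁⁴ − T₂⁴) / (1/ε₁ + 1/ε₂ − 1).
1/ε₁ + 1/ε₂ − 1 = 1/0.14 + 1/0.62 − 1 = 7.756.
T₁⁴ − T₂⁴ = 7.42×10^11 − 2.39×10^11 = 5.03×10^11 K⁴.
q = 5.67×10⁻⁸ × 5.03×10^11 / 7.756 = 3680 W/m².

q ≈ 3680 W/m²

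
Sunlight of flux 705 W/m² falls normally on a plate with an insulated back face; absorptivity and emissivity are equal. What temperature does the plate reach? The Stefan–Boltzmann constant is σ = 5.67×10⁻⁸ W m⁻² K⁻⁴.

T ≈ 334 K

Absorbed flux αS = emitted flux εσT⁴ (one radiating face); with α = ε, T = (S/σ)^(1/4).
T = (705 / 5.67×10⁻⁸)^(1/4) = (1.24×10^10)^(1/4).
T = 334 K.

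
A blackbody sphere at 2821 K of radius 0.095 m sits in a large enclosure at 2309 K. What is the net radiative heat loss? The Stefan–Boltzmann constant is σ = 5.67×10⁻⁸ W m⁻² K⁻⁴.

Q ≈ 2.24×10^5 W

A = 4πr² = 4π × (0.095)² = 0.113 m².
Q = σA(T⁴ − T_s⁴). T⁴ − T_s⁴ = (2821)⁴ − (2309)⁴ = 6.33×10^13 − 2.84×10^13 = 3.49×10^13 K⁴.
Q = 5.67×10⁻⁸ × 0.113 × 3.49×10^13 = 2.24×10^5 W.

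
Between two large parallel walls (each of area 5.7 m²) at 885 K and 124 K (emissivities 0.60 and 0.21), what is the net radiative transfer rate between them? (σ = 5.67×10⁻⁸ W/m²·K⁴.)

For two large parallel gray plates, q = σ(T₁⁴ − T₂⁴) / (1/ε₁ + 1/ε₂ − 1).
1/ε₁ + 1/ε₂ − 1 = 1/0.60 + 1/0.21 − 1 = 5.429.
T₁⁴ − T₂⁴ = 6.13×10^11 − 2.36×10^8 = 6.13×10^11 K⁴.
q = 5.67×10⁻⁸ × 6.13×10^11 / 5.429 = 6400 W/m².
Q = q·A = 6400 × 5.7 = 36500 W.

Q ≈ 36500 W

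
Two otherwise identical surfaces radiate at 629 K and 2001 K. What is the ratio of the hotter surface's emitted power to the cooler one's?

ratio ≈ 102

P ∝ T⁴, so the ratio is (2001/629)⁴ = (3.181)⁴ = 102.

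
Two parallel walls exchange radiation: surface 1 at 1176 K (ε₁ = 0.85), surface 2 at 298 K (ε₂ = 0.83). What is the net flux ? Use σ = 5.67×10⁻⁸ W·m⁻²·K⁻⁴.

For two large parallel gray plates, q = σ(T₁⁴ − T₂⁴) / (1/ε₁ + 1/ε₂ − 1).
1/ε₁ + 1/ε₂ − 1 = 1/0.85 + 1/0.83 − 1 = 1.381.
T₁⁴ − T₂⁴ = 1.91×10^12 − 7.89×10^9 = 1.90×10^12 K⁴.
q = 5.67×10⁻⁸ × 1.90×10^12 / 1.381 = 78200 W/m².

q ≈ 78200 W/m²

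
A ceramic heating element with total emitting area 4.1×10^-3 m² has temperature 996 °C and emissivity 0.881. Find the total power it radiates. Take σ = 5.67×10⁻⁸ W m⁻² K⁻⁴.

996 °C = 1269 K.
Stefan–Boltzmann: P = εσAT⁴ = 0.881 × 5.67×10⁻⁸ × 4.10×10^-3 × (1269)⁴ = 0.881 × 5.67×10⁻⁸ × 4.10×10^-3 × 2.59×10^12.
P = 531 W.

P ≈ 531 W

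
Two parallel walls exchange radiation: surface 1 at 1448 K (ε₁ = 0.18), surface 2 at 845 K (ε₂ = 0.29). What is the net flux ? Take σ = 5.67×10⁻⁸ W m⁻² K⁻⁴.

For two large parallel gray plates, q = σ(T₁⁴ − T₂⁴) / (1/ε₁ + 1/ε₂ − 1).
1/ε₁ + 1/ε₂ − 1 = 1/0.18 + 1/0.29 − 1 = 8.004.
T₁⁴ − T₂⁴ = 4.40×10^12 − 5.10×10^11 = 3.89×10^12 K⁴.
q = 5.67×10⁻⁸ × 3.89×10^12 / 8.004 = 27500 W/m².

q ≈ 27500 W/m²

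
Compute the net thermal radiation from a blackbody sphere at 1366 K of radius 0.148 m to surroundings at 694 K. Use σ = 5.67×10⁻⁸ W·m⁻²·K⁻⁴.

A = 4πr² = 4π × (0.148)² = 0.275 m².
Q = σA(T⁴ − T_s⁴). T⁴ − T_s⁴ = (1366)⁴ − (694)⁴ = 3.48×10^12 − 2.32×10^11 = 3.25×10^12 K⁴.
Q = 5.67×10⁻⁸ × 0.275 × 3.25×10^12 = 50700 W.

Q ≈ 50700 W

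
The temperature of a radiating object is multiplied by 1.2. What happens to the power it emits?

P ∝ T⁴, so the power scales as (1.2)⁴ = 2.07.

factor ≈ 2.07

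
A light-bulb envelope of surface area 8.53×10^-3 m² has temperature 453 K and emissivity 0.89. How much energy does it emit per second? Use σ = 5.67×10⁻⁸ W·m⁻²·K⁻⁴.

P ≈ 18.1 W

Stefan–Boltzmann: P = εσAT⁴ = 0.89 × 5.67×10⁻⁸ × 8.53×10^-3 × (453)⁴ = 0.89 × 5.67×10⁻⁸ × 8.53×10^-3 × 4.21×10^10.
P = 18.1 W.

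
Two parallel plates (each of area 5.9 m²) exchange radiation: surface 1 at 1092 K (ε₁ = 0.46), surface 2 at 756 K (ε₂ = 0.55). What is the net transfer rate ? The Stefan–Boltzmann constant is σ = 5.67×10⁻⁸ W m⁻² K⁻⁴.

For two large parallel gray plates, q = σ(T₁⁴ − T₂⁴) / (1/ε₁ + 1/ε₂ − 1).
1/ε₁ + 1/ε₂ − 1 = 1/0.46 + 1/0.55 − 1 = 2.992.
T₁⁴ − T₂⁴ = 1.42×10^12 − 3.27×10^11 = 1.10×10^12 K⁴.
q = 5.67×10⁻⁸ × 1.10×10^12 / 2.992 = 20800 W/m².
Q = q·A = 20800 × 5.9 = 1.22×10^5 W.

Q ≈ 1.22×10^5 W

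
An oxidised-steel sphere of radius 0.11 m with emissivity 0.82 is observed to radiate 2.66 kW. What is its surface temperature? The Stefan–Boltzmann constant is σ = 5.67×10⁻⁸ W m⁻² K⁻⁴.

T ≈ 783 K

A = 4πr² = 4π × (0.11)² = 0.152 m².
From P = εσAT⁴, T = (P / εσA)^(1/4) = (2660 / (0.82 × 5.67×10⁻⁸ × 0.152))^(1/4).
T = (3.76×10^11)^(1/4) = 783 K.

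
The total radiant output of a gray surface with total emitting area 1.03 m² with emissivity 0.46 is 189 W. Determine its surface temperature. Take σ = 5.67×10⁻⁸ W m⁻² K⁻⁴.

From P = εσAT⁴, T = (P / εσA)^(1/4) = (189 / (0.46 × 5.67×10⁻⁸ × 1.03))^(1/4).
T = (7.04×10^9)^(1/4) = 290 K.

T ≈ 290 K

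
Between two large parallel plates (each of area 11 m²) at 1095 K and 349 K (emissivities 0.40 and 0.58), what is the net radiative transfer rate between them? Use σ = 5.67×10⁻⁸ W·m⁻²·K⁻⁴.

Q ≈ 2.75×10^5 W

For two large parallel gray plates, q = σ(T₁⁴ − T₂⁴) / (1/ε₁ + 1/ε₂ − 1).
1/ε₁ + 1/ε₂ − 1 = 1/0.40 + 1/0.58 − 1 = 3.224.
T₁⁴ − T₂⁴ = 1.44×10^12 − 1.48×10^10 = 1.42×10^12 K⁴.
q = 5.67×10⁻⁸ × 1.42×10^12 / 3.224 = 25000 W/m².
Q = q·A = 25000 × 11 = 2.75×10^5 W.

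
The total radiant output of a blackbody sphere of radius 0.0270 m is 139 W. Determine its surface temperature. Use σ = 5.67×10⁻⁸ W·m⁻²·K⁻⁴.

T ≈ 719 K

A = 4πr² = 4π × (0.0270)² = 9.16×10^-3 m².
From P = σAT⁴, T = (P / σA)^(1/4) = (139 / (5.67×10⁻⁸ × 9.16×10^-3))^(1/4).
T = (2.68×10^11)^(1/4) = 719 K.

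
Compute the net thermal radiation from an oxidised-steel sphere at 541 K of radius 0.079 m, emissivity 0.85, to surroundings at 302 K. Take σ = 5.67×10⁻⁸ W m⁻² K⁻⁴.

A = 4πr² = 4π × (0.079)² = 0.0784 m².
Q = εσA(T⁴ − T_s⁴). T⁴ − T_s⁴ = (541)⁴ − (302)⁴ = 8.57×10^10 − 8.32×10^9 = 7.73×10^10 K⁴.
Q = 0.85 × 5.67×10⁻⁸ × 0.0784 × 7.73×10^10 = 292 W.

Q ≈ 292 W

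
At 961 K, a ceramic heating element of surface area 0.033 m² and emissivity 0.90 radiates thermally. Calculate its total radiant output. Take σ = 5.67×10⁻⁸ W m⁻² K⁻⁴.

P = εσAT⁴ = 0.90 × 5.67×10⁻⁸ × 0.0330 × (961)⁴ = 0.90 × 5.67×10⁻⁸ × 0.0330 × 8.53×10^11.
P = 1440 W.

P ≈ 1440 W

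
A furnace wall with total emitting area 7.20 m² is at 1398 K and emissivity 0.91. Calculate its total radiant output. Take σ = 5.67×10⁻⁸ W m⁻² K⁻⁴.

Stefan–Boltzmann: P = εσAT⁴ = 0.91 × 5.67×10⁻⁸ × 7.20 × (1398)⁴ = 0.91 × 5.67×10⁻⁸ × 7.20 × 3.82×10^12.
P = 1.42×10^6 W.

P ≈ 1.42×10^6 W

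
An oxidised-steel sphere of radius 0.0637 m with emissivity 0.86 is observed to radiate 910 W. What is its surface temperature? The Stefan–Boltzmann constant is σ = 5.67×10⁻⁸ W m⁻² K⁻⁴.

T ≈ 778 K

A = 4πr² = 4π × (0.0637)² = 0.0510 m².
From P = εσAT⁴, T = (P / εσA)^(1/4) = (910 / (0.86 × 5.67×10⁻⁸ × 0.0510))^(1/4).
T = (3.66×10^11)^(1/4) = 778 K.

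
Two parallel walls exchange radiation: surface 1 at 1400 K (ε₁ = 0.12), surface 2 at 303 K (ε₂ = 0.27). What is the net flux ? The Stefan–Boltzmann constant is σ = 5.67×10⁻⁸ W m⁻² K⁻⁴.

For two large parallel gray plates, q = σ(T₁⁴ − T₂⁴) / (1/ε₁ + 1/ε₂ − 1).
1/ε₁ + 1/ε₂ − 1 = 1/0.12 + 1/0.27 − 1 = 11.04.
T₁⁴ − T₂⁴ = 3.84×10^12 − 8.43×10^9 = 3.83×10^12 K⁴.
q = 5.67×10⁻⁸ × 3.83×10^12 / 11.04 = 19700 W/m².

q ≈ 19700 W/m²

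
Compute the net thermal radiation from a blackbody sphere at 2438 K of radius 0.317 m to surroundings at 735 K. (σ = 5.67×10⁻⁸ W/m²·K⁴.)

A = 4πr² = 4π × (0.317)² = 1.26 m².
Q = σA(T⁴ − T_s⁴). T⁴ − T_s⁴ = (2438)⁴ − (735)⁴ = 3.53×10^13 − 2.92×10^11 = 3.50×10^13 K⁴.
Q = 5.67×10⁻⁸ × 1.26 × 3.50×10^13 = 2.51×10^6 W.

Q ≈ 2.51×10^6 W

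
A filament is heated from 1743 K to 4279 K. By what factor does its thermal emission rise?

ratio ≈ 36.3

P ∝ T⁴, so the ratio is (4279/1743)⁴ = (2.455)⁴ = 36.3.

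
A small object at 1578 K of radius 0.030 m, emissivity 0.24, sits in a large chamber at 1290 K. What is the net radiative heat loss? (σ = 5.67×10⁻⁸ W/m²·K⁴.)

A = 4πr² = 4π × (0.030)² = 0.0113 m².
Q = εσA(T⁴ − T_s⁴). T⁴ − T_s⁴ = (1578)⁴ − (1290)⁴ = 6.20×10^12 − 2.77×10^12 = 3.43×10^12 K⁴.
Q = 0.24 × 5.67×10⁻⁸ × 0.0113 × 3.43×10^12 = 528 W.

Q ≈ 528 W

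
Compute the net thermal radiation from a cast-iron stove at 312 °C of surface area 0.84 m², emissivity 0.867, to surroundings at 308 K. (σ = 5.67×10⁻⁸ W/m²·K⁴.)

Q ≈ 4460 W

Convert: 312 °C = 585 K.
Q = εσA(T⁴ − T_s⁴). T⁴ − T_s⁴ = (585)⁴ − (308)⁴ = 1.17×10^11 − 9.00×10^9 = 1.08×10^11 K⁴.
Q = 0.867 × 5.67×10⁻⁸ × 0.840 × 1.08×10^11 = 4460 W.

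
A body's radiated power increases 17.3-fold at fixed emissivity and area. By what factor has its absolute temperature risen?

P ∝ T⁴ ⇒ T ∝ P^(1/4), so T scales by (17.3)^(1/4) = 2.04.

factor ≈ 2.04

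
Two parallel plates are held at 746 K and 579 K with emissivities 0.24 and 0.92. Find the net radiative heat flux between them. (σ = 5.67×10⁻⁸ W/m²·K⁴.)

For two large parallel gray plates, q = σ(T₁⁴ − T₂⁴) / (1/ε₁ + 1/ε₂ − 1).
1/ε₁ + 1/ε₂ − 1 = 1/0.24 + 1/0.92 − 1 = 4.254.
T₁⁴ − T₂⁴ = 3.10×10^11 − 1.12×10^11 = 1.97×10^11 K⁴.
q = 5.67×10⁻⁸ × 1.97×10^11 / 4.254 = 2630 W/m².

q ≈ 2630 W/m²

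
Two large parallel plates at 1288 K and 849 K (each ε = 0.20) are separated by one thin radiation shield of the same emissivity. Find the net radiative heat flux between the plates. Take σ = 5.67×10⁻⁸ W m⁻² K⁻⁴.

Each of the 2 gaps contributes resistance (2/ε − 1) = 2/0.20 − 1 = 9.000; total = 18.00.
q = σ(T₁⁴ − T₂⁴) / 18.00 = 5.67×10⁻⁸ × 2.23×10^12 / 18.00 = 7030 W/m².

q ≈ 7030 W/m²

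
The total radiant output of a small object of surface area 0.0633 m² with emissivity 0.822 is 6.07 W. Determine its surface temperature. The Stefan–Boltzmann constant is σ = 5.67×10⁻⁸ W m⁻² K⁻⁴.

T ≈ 213 K

From P = εσAT⁴, T = (P / εσA)^(1/4) = (6.07 / (0.822 × 5.67×10⁻⁸ × 0.0633))^(1/4).
T = (2.06×10^9)^(1/4) = 213 K.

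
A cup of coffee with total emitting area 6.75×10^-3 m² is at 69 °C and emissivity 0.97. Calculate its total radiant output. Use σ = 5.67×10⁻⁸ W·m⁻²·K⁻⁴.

P ≈ 5.08 W

69 °C = 342 K.
Stefan–Boltzmann: P = εσAT⁴ = 0.97 × 5.67×10⁻⁸ × 6.75×10^-3 × (342)⁴ = 0.97 × 5.67×10⁻⁸ × 6.75×10^-3 × 1.37×10^10.
P = 5.08 W.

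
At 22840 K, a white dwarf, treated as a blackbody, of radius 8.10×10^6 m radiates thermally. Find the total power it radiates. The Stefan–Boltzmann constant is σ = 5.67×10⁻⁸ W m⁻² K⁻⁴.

P ≈ 1.27×10^25 W

A = 4πr² = 4π × (8.10×10^6)² = 8.24×10^14 m².
P = σAT⁴ = 5.67×10⁻⁸ × 8.24×10^14 × (22840)⁴ = 5.67×10⁻⁸ × 8.24×10^14 × 2.72×10^17.
P = 1.27×10^25 W.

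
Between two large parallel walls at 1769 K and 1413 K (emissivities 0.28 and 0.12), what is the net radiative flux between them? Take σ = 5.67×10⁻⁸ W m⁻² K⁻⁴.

For two large parallel gray plates, q = σ(T₁⁴ − T₂⁴) / (1/ε₁ + 1/ε₂ − 1).
1/ε₁ + 1/ε₂ − 1 = 1/0.28 + 1/0.12 − 1 = 10.90.
T₁⁴ − T₂⁴ = 9.79×10^12 − 3.99×10^12 = 5.81×10^12 K⁴.
q = 5.67×10⁻⁸ × 5.81×10^12 / 10.90 = 30200 W/m².

q ≈ 30200 W/m²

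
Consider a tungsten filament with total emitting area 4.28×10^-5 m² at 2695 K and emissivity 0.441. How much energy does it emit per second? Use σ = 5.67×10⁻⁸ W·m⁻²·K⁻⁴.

P = εσAT⁴ = 0.441 × 5.67×10⁻⁸ × 4.28×10^-5 × (2695)⁴ = 0.441 × 5.67×10⁻⁸ × 4.28×10^-5 × 5.28×10^13.
P = 56.5 W.

P ≈ 56.5 W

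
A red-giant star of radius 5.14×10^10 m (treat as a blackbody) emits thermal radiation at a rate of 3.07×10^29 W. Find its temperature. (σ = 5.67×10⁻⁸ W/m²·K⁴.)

A = 4πr² = 4π × (5.14×10^10)² = 3.32×10^22 m².
From P = σAT⁴, T = (P / σA)^(1/4) = (3.07×10^29 / (5.67×10⁻⁸ × 3.32×10^22))^(1/4).
T = (1.63×10^14)^(1/4) = 3570 K.

T ≈ 3570 K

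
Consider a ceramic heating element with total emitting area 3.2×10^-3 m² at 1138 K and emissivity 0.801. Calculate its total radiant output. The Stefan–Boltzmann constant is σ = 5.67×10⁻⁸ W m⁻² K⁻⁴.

Stefan–Boltzmann: P = εσAT⁴ = 0.801 × 5.67×10⁻⁸ × 3.20×10^-3 × (1138)⁴ = 0.801 × 5.67×10⁻⁸ × 3.20×10^-3 × 1.68×10^12.
P = 244 W.

P ≈ 244 W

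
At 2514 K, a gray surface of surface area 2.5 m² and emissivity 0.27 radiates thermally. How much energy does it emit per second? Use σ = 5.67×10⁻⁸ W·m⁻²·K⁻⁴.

Stefan–Boltzmann: P = εσAT⁴ = 0.27 × 5.67×10⁻⁸ × 2.50 × (2514)⁴ = 0.27 × 5.67×10⁻⁸ × 2.50 × 3.99×10^13.
P = 1.53×10^6 W.

P ≈ 1.53×10^6 W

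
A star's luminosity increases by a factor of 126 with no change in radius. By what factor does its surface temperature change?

P ∝ T⁴ ⇒ T ∝ P^(1/4), so T scales by (126)^(1/4) = 3.35.

factor ≈ 3.35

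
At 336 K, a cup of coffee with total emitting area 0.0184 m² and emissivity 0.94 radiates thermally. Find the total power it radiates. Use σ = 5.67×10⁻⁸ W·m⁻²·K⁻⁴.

P ≈ 12.5 W

P = εσAT⁴ = 0.94 × 5.67×10⁻⁸ × 0.0184 × (336)⁴ = 0.94 × 5.67×10⁻⁸ × 0.0184 × 1.27×10^10.
P = 12.5 W.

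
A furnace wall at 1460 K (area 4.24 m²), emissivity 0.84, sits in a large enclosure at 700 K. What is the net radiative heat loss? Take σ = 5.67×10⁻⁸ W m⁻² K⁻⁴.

Q ≈ 8.69×10^5 W

Q = εσA(T⁴ − T_s⁴). T⁴ − T_s⁴ = (1460)⁴ − (700)⁴ = 4.54×10^12 − 2.40×10^11 = 4.30×10^12 K⁴.
Q = 0.84 × 5.67×10⁻⁸ × 4.24 × 4.30×10^12 = 8.69×10^5 W.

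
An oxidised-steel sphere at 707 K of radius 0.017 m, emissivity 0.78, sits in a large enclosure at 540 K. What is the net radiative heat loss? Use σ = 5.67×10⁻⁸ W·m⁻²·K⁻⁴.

Q ≈ 26.5 W

A = 4πr² = 4π × (0.017)² = 3.63×10^-3 m².
Q = εσA(T⁴ − T_s⁴). T⁴ − T_s⁴ = (707)⁴ − (540)⁴ = 2.50×10^11 − 8.50×10^10 = 1.65×10^11 K⁴.
Q = 0.78 × 5.67×10⁻⁸ × 3.63×10^-3 × 1.65×10^11 = 26.5 W.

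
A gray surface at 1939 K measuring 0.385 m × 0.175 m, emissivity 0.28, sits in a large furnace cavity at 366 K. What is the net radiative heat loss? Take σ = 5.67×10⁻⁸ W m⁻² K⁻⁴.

A = 0.385 × 0.175 = 0.0674 m².
Q = εσA(T⁴ − T_s⁴). T⁴ − T_s⁴ = (1939)⁴ − (366)⁴ = 1.41×10^13 − 1.79×10^10 = 1.41×10^13 K⁴.
Q = 0.28 × 5.67×10⁻⁸ × 0.0674 × 1.41×10^13 = 15100 W.

Q ≈ 15100 W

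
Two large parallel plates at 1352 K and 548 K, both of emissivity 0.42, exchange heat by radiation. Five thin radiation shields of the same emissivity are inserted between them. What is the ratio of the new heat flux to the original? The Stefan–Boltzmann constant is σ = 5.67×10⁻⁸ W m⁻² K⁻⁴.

ratio ≈ 0.167

With N identical shields there are N+1 = 6 gaps in series, each with the same radiative resistance, so the flux falls to 1/(N+1) of its unshielded value.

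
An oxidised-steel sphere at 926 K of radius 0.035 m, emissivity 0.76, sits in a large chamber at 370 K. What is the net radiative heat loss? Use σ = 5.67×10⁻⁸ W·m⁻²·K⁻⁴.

A = 4πr² = 4π × (0.035)² = 0.0154 m².
Q = εσA(T⁴ − T_s⁴). T⁴ − T_s⁴ = (926)⁴ − (370)⁴ = 7.35×10^11 − 1.87×10^10 = 7.17×10^11 K⁴.
Q = 0.76 × 5.67×10⁻⁸ × 0.0154 × 7.17×10^11 = 475 W.

Q ≈ 475 W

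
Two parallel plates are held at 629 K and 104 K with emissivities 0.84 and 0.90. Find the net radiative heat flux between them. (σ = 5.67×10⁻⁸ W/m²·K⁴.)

For two large parallel gray plates, q = σ(T₁⁴ − T₂⁴) / (1/ε₁ + 1/ε₂ − 1).
1/ε₁ + 1/ε₂ − 1 = 1/0.84 + 1/0.90 − 1 = 1.302.
T₁⁴ − T₂⁴ = 1.57×10^11 − 1.17×10^8 = 1.56×10^11 K⁴.
q = 5.67×10⁻⁸ × 1.56×10^11 / 1.302 = 6810 W/m².

q ≈ 6810 W/m²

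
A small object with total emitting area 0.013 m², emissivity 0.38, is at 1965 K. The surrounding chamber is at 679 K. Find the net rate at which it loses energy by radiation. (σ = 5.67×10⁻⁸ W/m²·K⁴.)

Q = εσA(T⁴ − T_s⁴). T⁴ − T_s⁴ = (1965)⁴ − (679)⁴ = 1.49×10^13 − 2.13×10^11 = 1.47×10^13 K⁴.
Q = 0.38 × 5.67×10⁻⁸ × 0.0130 × 1.47×10^13 = 4120 W.

Q ≈ 4120 W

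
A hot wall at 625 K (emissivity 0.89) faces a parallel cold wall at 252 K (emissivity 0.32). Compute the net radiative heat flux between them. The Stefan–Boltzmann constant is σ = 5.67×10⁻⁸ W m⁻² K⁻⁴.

For two large parallel gray plates, q = σ(T₁⁴ − T₂⁴) / (1/ε₁ + 1/ε₂ − 1).
1/ε₁ + 1/ε₂ − 1 = 1/0.89 + 1/0.32 − 1 = 3.249.
T₁⁴ − T₂⁴ = 1.53×10^11 − 4.03×10^9 = 1.49×10^11 K⁴.
q = 5.67×10⁻⁸ × 1.49×10^11 / 3.249 = 2590 W/m².

q ≈ 2590 W/m²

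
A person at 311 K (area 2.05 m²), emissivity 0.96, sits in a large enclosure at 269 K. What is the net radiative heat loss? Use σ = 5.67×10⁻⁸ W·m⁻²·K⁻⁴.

Q ≈ 460 W

Q = εσA(T⁴ − T_s⁴). T⁴ − T_s⁴ = (311)⁴ − (269)⁴ = 9.35×10^9 − 5.24×10^9 = 4.12×10^9 K⁴.
Q = 0.96 × 5.67×10⁻⁸ × 2.05 × 4.12×10^9 = 460 W.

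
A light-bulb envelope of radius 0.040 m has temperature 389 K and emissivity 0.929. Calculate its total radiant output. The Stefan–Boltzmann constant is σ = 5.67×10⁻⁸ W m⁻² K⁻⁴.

A = 4πr² = 4π × (0.040)² = 0.0201 m².
Stefan–Boltzmann: P = εσAT⁴ = 0.929 × 5.67×10⁻⁸ × 0.0201 × (389)⁴ = 0.929 × 5.67×10⁻⁸ × 0.0201 × 2.29×10^10.
P = 24.3 W.

P ≈ 24.3 W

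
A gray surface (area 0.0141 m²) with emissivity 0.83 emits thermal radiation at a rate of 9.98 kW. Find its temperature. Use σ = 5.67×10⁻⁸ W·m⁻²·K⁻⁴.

From P = εσAT⁴, T = (P / εσA)^(1/4) = (9980 / (0.83 × 5.67×10⁻⁸ × 0.0141))^(1/4).
T = (1.50×10^13)^(1/4) = 1970 K.

T ≈ 1970 K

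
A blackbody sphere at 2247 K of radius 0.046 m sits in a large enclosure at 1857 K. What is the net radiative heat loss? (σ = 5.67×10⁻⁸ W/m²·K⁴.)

Q ≈ 20500 W

A = 4πr² = 4π × (0.046)² = 0.0266 m².
Q = σA(T⁴ − T_s⁴). T⁴ − T_s⁴ = (2247)⁴ − (1857)⁴ = 2.55×10^13 − 1.19×10^13 = 1.36×10^13 K⁴.
Q = 5.67×10⁻⁸ × 0.0266 × 1.36×10^13 = 20500 W.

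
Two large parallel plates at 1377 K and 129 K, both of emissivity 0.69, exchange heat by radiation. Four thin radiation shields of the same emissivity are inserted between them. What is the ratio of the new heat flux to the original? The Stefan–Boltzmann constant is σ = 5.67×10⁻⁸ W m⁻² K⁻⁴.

With N identical shields there are N+1 = 5 gaps in series, each with the same radiative resistance, so the flux falls to 1/(N+1) of its unshielded value.

ratio ≈ 0.200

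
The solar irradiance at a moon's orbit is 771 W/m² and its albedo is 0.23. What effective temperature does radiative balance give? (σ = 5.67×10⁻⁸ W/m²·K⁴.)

T ≈ 226 K

Power absorbed = (1−a)S·πR²; power emitted = 4πR²σT⁴. Equating and cancelling πR²:
T = ((1−a)S / 4σ)^(1/4) = (594 / (4 × 5.67×10⁻⁸))^(1/4) = (2.62×10^9)^(1/4).
T = 226 K.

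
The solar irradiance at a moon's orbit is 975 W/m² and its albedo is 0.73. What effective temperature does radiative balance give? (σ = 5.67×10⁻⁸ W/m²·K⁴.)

T ≈ 185 K

Power absorbed = (1−a)S·πR²; power emitted = 4πR²σT⁴. Equating and cancelling πR²:
T = ((1−a)S / 4σ)^(1/4) = (263 / (4 × 5.67×10⁻⁸))^(1/4) = (1.16×10^9)^(1/4).
T = 185 K.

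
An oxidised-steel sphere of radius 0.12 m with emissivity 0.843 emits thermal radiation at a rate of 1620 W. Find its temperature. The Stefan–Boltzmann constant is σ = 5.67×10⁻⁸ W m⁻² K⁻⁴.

A = 4πr² = 4π × (0.12)² = 0.181 m².
From P = εσAT⁴, T = (P / εσA)^(1/4) = (1620 / (0.843 × 5.67×10⁻⁸ × 0.181))^(1/4).
T = (1.87×10^11)^(1/4) = 658 K.

T ≈ 658 K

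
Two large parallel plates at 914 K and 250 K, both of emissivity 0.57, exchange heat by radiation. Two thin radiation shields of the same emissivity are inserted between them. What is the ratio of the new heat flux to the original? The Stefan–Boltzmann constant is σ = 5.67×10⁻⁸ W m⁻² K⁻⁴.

ratio ≈ 0.333

With N identical shields there are N+1 = 3 gaps in series, each with the same radiative resistance, so the flux falls to 1/(N+1) of its unshielded value.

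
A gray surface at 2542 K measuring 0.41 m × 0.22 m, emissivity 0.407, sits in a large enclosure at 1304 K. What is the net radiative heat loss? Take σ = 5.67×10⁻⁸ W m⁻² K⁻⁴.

A = 0.41 × 0.22 = 0.0902 m².
Q = εσA(T⁴ − T_s⁴). T⁴ − T_s⁴ = (2542)⁴ − (1304)⁴ = 4.18×10^13 − 2.89×10^12 = 3.89×10^13 K⁴.
Q = 0.407 × 5.67×10⁻⁸ × 0.0902 × 3.89×10^13 = 80900 W.

Q ≈ 80900 W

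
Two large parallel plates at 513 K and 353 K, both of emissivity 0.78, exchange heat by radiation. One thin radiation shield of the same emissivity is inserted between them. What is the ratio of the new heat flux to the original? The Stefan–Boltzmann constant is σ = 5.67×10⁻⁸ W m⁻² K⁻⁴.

ratio ≈ 0.500

With N identical shields there are N+1 = 2 gaps in series, each with the same radiative resistance, so the flux falls to 1/(N+1) of its unshielded value.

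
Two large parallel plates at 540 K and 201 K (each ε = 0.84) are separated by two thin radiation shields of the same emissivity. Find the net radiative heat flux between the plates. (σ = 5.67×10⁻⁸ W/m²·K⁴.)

q ≈ 1140 W/m²

Each of the 3 gaps contributes resistance (2/ε − 1) = 2/0.84 − 1 = 1.381; total = 4.143.
q = σ(T₁⁴ − T₂⁴) / 4.143 = 5.67×10⁻⁸ × 8.34×10^10 / 4.143 = 1140 W/m².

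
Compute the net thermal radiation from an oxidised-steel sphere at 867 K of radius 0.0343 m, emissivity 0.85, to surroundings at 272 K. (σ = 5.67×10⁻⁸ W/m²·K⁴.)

A = 4πr² = 4π × (0.0343)² = 0.0148 m².
Q = εσA(T⁴ − T_s⁴). T⁴ − T_s⁴ = (867)⁴ − (272)⁴ = 5.65×10^11 − 5.47×10^9 = 5.60×10^11 K⁴.
Q = 0.85 × 5.67×10⁻⁸ × 0.0148 × 5.60×10^11 = 399 W.

Q ≈ 399 W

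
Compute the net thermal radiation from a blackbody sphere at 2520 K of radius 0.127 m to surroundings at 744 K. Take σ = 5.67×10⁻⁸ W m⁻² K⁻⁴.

Q ≈ 4.60×10^5 W

A = 4πr² = 4π × (0.127)² = 0.203 m².
Q = σA(T⁴ − T_s⁴). T⁴ − T_s⁴ = (2520)⁴ − (744)⁴ = 4.03×10^13 − 3.06×10^11 = 4.00×10^13 K⁴.
Q = 5.67×10⁻⁸ × 0.203 × 4.00×10^13 = 4.60×10^5 W.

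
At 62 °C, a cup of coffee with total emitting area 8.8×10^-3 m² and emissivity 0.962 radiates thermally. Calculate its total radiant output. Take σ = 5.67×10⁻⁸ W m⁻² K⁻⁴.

P ≈ 6.05 W

62 °C = 335 K.
P = εσAT⁴ = 0.962 × 5.67×10⁻⁸ × 8.80×10^-3 × (335)⁴ = 0.962 × 5.67×10⁻⁸ × 8.80×10^-3 × 1.26×10^10.
P = 6.05 W.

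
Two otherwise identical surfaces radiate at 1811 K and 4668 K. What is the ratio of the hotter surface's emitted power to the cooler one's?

P ∝ T⁴, so the ratio is (4668/1811)⁴ = (2.578)⁴ = 44.1.

ratio ≈ 44.1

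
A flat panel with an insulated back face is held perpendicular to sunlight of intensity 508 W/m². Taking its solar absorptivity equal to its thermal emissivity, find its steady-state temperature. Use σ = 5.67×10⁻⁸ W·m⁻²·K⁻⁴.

T ≈ 308 K

Absorbed flux αS = emitted flux εσT⁴ (one radiating face); with α = ε, T = (S/σ)^(1/4).
T = (508 / 5.67×10⁻⁸)^(1/4) = (8.96×10^9)^(1/4).
T = 308 K.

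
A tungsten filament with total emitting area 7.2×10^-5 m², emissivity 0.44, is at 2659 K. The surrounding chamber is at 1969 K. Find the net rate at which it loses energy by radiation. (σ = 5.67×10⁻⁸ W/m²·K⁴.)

Q = εσA(T⁴ − T_s⁴). T⁴ − T_s⁴ = (2659)⁴ − (1969)⁴ = 5.00×10^13 − 1.50×10^13 = 3.50×10^13 K⁴.
Q = 0.44 × 5.67×10⁻⁸ × 7.20×10^-5 × 3.50×10^13 = 62.8 W.

Q ≈ 62.8 W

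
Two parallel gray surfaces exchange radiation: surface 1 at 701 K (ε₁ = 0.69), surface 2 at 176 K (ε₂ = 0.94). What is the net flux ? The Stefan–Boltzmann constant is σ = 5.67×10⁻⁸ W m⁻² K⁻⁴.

q ≈ 9010 W/m²

For two large parallel gray plates, q = σ(T₁⁴ − T₂⁴) / (1/ε₁ + 1/ε₂ − 1).
1/ε₁ + 1/ε₂ − 1 = 1/0.69 + 1/0.94 − 1 = 1.513.
T₁⁴ − T₂⁴ = 2.41×10^11 − 9.60×10^8 = 2.41×10^11 K⁴.
q = 5.67×10⁻⁸ × 2.41×10^11 / 1.513 = 9010 W/m².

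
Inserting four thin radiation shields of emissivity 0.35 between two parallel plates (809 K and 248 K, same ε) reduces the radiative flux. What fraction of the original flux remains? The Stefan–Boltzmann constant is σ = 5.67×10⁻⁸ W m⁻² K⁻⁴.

With N identical shields there are N+1 = 5 gaps in series, each with the same radiative resistance, so the flux falls to 1/(N+1) of its unshielded value.

ratio ≈ 0.200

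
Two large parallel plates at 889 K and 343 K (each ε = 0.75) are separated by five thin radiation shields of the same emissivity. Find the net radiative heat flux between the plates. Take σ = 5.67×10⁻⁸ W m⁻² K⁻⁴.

q ≈ 3460 W/m²

Each of the 6 gaps contributes resistance (2/ε − 1) = 2/0.75 − 1 = 1.667; total = 10.00.
q = σ(T₁⁴ − T₂⁴) / 10.00 = 5.67×10⁻⁸ × 6.11×10^11 / 10.00 = 3460 W/m².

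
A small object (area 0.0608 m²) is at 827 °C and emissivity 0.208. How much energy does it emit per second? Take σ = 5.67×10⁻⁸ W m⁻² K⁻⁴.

827 °C = 1100 K.
P = εσAT⁴ = 0.208 × 5.67×10⁻⁸ × 0.0608 × (1100)⁴ = 0.208 × 5.67×10⁻⁸ × 0.0608 × 1.46×10^12.
P = 1050 W.

P ≈ 1050 W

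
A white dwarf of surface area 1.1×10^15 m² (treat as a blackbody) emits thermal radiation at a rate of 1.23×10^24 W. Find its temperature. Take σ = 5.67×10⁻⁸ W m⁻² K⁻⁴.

From P = σAT⁴, T = (P / σA)^(1/4) = (1.23×10^24 / (5.67×10⁻⁸ × 1.10×10^15))^(1/4).
T = (1.97×10^16)^(1/4) = 11900 K.

T ≈ 11900 K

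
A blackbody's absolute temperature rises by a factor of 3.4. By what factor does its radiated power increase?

P ∝ T⁴, so the power scales as (3.4)⁴ = 134.

factor ≈ 134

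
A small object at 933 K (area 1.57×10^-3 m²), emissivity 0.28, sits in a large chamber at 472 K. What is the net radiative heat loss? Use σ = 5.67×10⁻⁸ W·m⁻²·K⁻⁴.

Q ≈ 17.7 W

Q = εσA(T⁴ − T_s⁴). T⁴ − T_s⁴ = (933)⁴ − (472)⁴ = 7.58×10^11 − 4.96×10^10 = 7.08×10^11 K⁴.
Q = 0.28 × 5.67×10⁻⁸ × 1.57×10^-3 × 7.08×10^11 = 17.7 W.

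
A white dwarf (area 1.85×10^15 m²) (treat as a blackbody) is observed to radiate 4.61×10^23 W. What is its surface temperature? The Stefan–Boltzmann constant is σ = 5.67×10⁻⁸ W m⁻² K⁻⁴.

From P = σAT⁴, T = (P / σA)^(1/4) = (4.61×10^23 / (5.67×10⁻⁸ × 1.85×10^15))^(1/4).
T = (4.39×10^15)^(1/4) = 8140 K.

T ≈ 8140 K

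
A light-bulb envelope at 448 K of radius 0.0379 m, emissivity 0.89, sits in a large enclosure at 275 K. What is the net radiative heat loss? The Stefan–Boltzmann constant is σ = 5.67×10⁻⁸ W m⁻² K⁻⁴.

A = 4πr² = 4π × (0.0379)² = 0.0181 m².
Q = εσA(T⁴ − T_s⁴). T⁴ − T_s⁴ = (448)⁴ − (275)⁴ = 4.03×10^10 − 5.72×10^9 = 3.46×10^10 K⁴.
Q = 0.89 × 5.67×10⁻⁸ × 0.0181 × 3.46×10^10 = 31.5 W.

Q ≈ 31.5 W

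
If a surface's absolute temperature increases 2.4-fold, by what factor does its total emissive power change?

factor ≈ 33.2

P ∝ T⁴, so the power scales as (2.4)⁴ = 33.2.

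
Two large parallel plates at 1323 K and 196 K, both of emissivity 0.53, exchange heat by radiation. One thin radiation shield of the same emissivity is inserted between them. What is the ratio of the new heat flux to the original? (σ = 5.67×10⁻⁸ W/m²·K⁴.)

ratio ≈ 0.500

With N identical shields there are N+1 = 2 gaps in series, each with the same radiative resistance, so the flux falls to 1/(N+1) of its unshielded value.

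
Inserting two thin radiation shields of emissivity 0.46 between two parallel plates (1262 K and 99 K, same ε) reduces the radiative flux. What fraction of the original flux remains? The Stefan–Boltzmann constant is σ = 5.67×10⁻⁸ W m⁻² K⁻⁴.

ratio ≈ 0.333

With N identical shields there are N+1 = 3 gaps in series, each with the same radiative resistance, so the flux falls to 1/(N+1) of its unshielded value.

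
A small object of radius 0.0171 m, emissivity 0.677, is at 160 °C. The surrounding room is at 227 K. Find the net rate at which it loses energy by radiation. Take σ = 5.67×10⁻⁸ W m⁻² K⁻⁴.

Q ≈ 4.58 W

A = 4πr² = 4π × (0.0171)² = 3.67×10^-3 m².
Convert: 160 °C = 433 K.
Q = εσA(T⁴ − T_s⁴). T⁴ − T_s⁴ = (433)⁴ − (227)⁴ = 3.52×10^10 − 2.66×10^9 = 3.25×10^10 K⁴.
Q = 0.677 × 5.67×10⁻⁸ × 3.67×10^-3 × 3.25×10^10 = 4.58 W.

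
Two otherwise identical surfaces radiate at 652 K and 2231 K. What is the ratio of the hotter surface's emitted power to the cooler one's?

ratio ≈ 137

P ∝ T⁴, so the ratio is (2231/652)⁴ = (3.422)⁴ = 137.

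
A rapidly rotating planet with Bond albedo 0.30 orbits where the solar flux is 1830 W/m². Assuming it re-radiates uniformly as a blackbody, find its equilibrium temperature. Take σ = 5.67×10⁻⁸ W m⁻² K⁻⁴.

Power absorbed = (1−a)S·πR²; power emitted = 4πR²σT⁴. Equating and cancelling πR²:
T = ((1−a)S / 4σ)^(1/4) = (1280 / (4 × 5.67×10⁻⁸))^(1/4) = (5.65×10^9)^(1/4).
T = 274 K.

T ≈ 274 K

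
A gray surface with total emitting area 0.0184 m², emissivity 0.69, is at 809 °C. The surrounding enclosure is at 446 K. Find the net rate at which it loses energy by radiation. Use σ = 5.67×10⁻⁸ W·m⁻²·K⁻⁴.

Convert: 809 °C = 1082 K.
Q = εσA(T⁴ − T_s⁴). T⁴ − T_s⁴ = (1082)⁴ − (446)⁴ = 1.37×10^12 − 3.96×10^10 = 1.33×10^12 K⁴.
Q = 0.69 × 5.67×10⁻⁸ × 0.0184 × 1.33×10^12 = 958 W.

Q ≈ 958 W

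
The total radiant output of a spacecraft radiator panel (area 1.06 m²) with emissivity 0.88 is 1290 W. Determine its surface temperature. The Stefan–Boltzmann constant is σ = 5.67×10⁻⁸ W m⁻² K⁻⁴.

From P = εσAT⁴, T = (P / εσA)^(1/4) = (1290 / (0.88 × 5.67×10⁻⁸ × 1.06))^(1/4).
T = (2.44×10^10)^(1/4) = 395 K.

T ≈ 395 K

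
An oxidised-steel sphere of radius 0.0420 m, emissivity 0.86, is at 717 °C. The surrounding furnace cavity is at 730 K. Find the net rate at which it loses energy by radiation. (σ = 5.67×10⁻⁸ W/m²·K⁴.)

A = 4πr² = 4π × (0.0420)² = 0.0222 m².
Convert: 717 °C = 990 K.
Q = εσA(T⁴ − T_s⁴). T⁴ − T_s⁴ = (990)⁴ − (730)⁴ = 9.61×10^11 − 2.84×10^11 = 6.77×10^11 K⁴.
Q = 0.86 × 5.67×10⁻⁸ × 0.0222 × 6.77×10^11 = 731 W.

Q ≈ 731 W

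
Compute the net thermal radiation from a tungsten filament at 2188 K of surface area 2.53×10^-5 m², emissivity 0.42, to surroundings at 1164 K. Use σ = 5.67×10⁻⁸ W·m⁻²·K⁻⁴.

Q ≈ 12.7 W

Q = εσA(T⁴ − T_s⁴). T⁴ − T_s⁴ = (2188)⁴ − (1164)⁴ = 2.29×10^13 − 1.84×10^12 = 2.11×10^13 K⁴.
Q = 0.42 × 5.67×10⁻⁸ × 2.53×10^-5 × 2.11×10^13 = 12.7 W.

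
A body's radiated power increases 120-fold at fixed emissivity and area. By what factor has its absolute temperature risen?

P ∝ T⁴ ⇒ T ∝ P^(1/4), so T scales by (120)^(1/4) = 3.31.

factor ≈ 3.31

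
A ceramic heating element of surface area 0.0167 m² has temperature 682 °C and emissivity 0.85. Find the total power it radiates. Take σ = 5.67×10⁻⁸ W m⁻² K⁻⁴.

682 °C = 955 K.
P = εσAT⁴ = 0.85 × 5.67×10⁻⁸ × 0.0167 × (955)⁴ = 0.85 × 5.67×10⁻⁸ × 0.0167 × 8.32×10^11.
P = 669 W.

P ≈ 669 W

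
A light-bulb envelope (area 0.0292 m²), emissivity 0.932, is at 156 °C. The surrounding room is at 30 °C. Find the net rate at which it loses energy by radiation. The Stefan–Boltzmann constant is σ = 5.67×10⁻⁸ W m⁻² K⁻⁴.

Convert: 156 °C = 429 K; 30 °C = 303 K.
Q = εσA(T⁴ − T_s⁴). T⁴ − T_s⁴ = (429)⁴ − (303)⁴ = 3.39×10^10 − 8.43×10^9 = 2.54×10^10 K⁴.
Q = 0.932 × 5.67×10⁻⁸ × 0.0292 × 2.54×10^10 = 39.3 W.

Q ≈ 39.3 W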